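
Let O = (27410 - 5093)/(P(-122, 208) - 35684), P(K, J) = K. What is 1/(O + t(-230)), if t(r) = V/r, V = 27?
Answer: -2058845/1524918 ≈ -1.3501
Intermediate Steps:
t(r) = 27/r
O = -22317/35806 (O = (27410 - 5093)/(-122 - 35684) = 22317/(-35806) = 22317*(-1/35806) = -22317/35806 ≈ -0.62328)
1/(O + t(-230)) = 1/(-22317/35806 + 27/(-230)) = 1/(-22317/35806 + 27*(-1/230)) = 1/(-22317/35806 - 27/230) = 1/(-1524918/2058845) = -2058845/1524918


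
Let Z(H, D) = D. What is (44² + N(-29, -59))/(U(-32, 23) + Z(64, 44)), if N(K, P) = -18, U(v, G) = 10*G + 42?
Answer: 959/158 ≈ 6.0696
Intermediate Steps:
U(v, G) = 42 + 10*G
(44² + N(-29, -59))/(U(-32, 23) + Z(64, 44)) = (44² - 18)/((42 + 10*23) + 44) = (1936 - 18)/((42 + 230) + 44) = 1918/(272 + 44) = 1918/316 = 1918*(1/316) = 959/158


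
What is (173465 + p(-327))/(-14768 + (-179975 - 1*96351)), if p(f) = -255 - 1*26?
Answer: -86592/145547 ≈ -0.59494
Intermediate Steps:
p(f) = -281 (p(f) = -255 - 26 = -281)
(173465 + p(-327))/(-14768 + (-179975 - 1*96351)) = (173465 - 281)/(-14768 + (-179975 - 1*96351)) = 173184/(-14768 + (-179975 - 96351)) = 173184/(-14768 - 276326) = 173184/(-291094) = 173184*(-1/291094) = -86592/145547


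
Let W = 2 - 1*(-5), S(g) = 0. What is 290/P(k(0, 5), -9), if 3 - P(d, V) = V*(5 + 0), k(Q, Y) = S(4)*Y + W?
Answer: 145/24 ≈ 6.0417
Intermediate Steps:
W = 7 (W = 2 + 5 = 7)
k(Q, Y) = 7 (k(Q, Y) = 0*Y + 7 = 0 + 7 = 7)
P(d, V) = 3 - 5*V (P(d, V) = 3 - V*(5 + 0) = 3 - V*5 = 3 - 5*V)
290/P(k(0, 5), -9) = 290/(3 - 5*(-9)) = 290/(3 + 45) = 290/48 = 290*(1/48) = 145/24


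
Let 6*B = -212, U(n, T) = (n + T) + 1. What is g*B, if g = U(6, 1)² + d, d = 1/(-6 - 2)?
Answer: -27083/12 ≈ -2256.9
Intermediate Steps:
U(n, T) = 1 + T + n (U(n, T) = (T + n) + 1 = 1 + T + n)
B = -106/3 (B = (⅙)*(-212) = -106/3 ≈ -35.333)
d = -⅛ (d = 1/(-8) = -⅛ ≈ -0.12500)
g = 511/8 (g = (1 + 1 + 6)² - ⅛ = 8² - ⅛ = 64 - ⅛ = 511/8 ≈ 63.875)
g*B = (511/8)*(-106/3) = -27083/12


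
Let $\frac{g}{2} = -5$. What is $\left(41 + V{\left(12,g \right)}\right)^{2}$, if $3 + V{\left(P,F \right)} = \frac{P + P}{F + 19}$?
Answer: $\frac{14884}{9} \approx 1653.8$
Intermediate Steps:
$g = -10$ ($g = 2 \left(-5\right) = -10$)
$V{\left(P,F \right)} = -3 + \frac{2 P}{19 + F}$ ($V{\left(P,F \right)} = -3 + \frac{P + P}{F + 19} = -3 + \frac{2 P}{19 + F}$)
$\left(41 + V{\left(12,g \right)}\right)^{2} = \left(41 + \frac{-57 - -30 + 2 \cdot 12}{19 - 10}\right)^{2} = \left(41 + \frac{-57 + 30 + 24}{9}\right)^{2} = \left(41 + \frac{1}{9} \left(-3\right)\right)^{2} = \left(41 - \frac{1}{3}\right)^{2} = \left(\frac{122}{3}\right)^{2} = \frac{14884}{9}$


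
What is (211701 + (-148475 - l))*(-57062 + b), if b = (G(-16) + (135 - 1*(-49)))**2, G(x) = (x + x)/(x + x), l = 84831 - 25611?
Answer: -91485022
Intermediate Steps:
l = 59220
G(x) = 1 (G(x) = (2*x)/((2*x)) = (2*x)*(1/(2*x)) = 1)
b = 34225 (b = (1 + (135 - 1*(-49)))**2 = (1 + (135 + 49))**2 = (1 + 184)**2 = 185**2 = 34225)
(211701 + (-148475 - l))*(-57062 + b) = (211701 + (-148475 - 1*59220))*(-57062 + 34225) = (211701 + (-148475 - 59220))*(-22837) = (211701 - 207695)*(-22837) = 4006*(-22837) = -91485022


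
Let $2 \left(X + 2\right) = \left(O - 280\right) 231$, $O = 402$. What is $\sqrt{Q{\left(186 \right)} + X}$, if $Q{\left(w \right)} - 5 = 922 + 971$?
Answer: $73 \sqrt{3} \approx 126.44$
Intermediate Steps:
$Q{\left(w \right)} = 1898$ ($Q{\left(w \right)} = 5 + \left(922 + 971\right) = 5 + 1893 = 1898$)
$X = 14089$ ($X = -2 + \frac{\left(402 - 280\right) 231}{2} = -2 + \frac{122 \cdot 231}{2} = -2 + \frac{1}{2} \cdot 28182 = -2 + 14091 = 14089$)
$\sqrt{Q{\left(186 \right)} + X} = \sqrt{1898 + 14089} = \sqrt{15987} = 73 \sqrt{3}$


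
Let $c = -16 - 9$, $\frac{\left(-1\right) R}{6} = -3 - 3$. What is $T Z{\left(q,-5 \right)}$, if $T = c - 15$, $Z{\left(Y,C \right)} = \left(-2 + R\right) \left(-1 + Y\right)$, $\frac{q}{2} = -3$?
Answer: $9520$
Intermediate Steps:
$q = -6$ ($q = 2 \left(-3\right) = -6$)
$R = 36$ ($R = - 6 \left(-3 - 3\right) = \left(-6\right) \left(-6\right) = 36$)
$c = -25$ ($c = -16 - 9 = -25$)
$Z{\left(Y,C \right)} = -34 + 34 Y$ ($Z{\left(Y,C \right)} = \left(-2 + 36\right) \left(-1 + Y\right) = 34 \left(-1 + Y\right) = -34 + 34 Y$)
$T = -40$ ($T = -25 - 15 = -40$)
$T Z{\left(q,-5 \right)} = - 40 \left(-34 + 34 \left(-6\right)\right) = - 40 \left(-34 - 204\right) = \left(-40\right) \left(-238\right) = 9520$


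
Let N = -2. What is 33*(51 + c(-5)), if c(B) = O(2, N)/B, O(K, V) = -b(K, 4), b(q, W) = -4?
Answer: 8283/5 ≈ 1656.6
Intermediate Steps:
O(K, V) = 4 (O(K, V) = -1*(-4) = 4)
c(B) = 4/B
33*(51 + c(-5)) = 33*(51 + 4/(-5)) = 33*(51 + 4*(-1/5)) = 33*(51 - 4/5) = 33*(251/5) = 8283/5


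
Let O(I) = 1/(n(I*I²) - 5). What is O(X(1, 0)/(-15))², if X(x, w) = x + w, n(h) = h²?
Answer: 129746337890625/3243658333359376 ≈ 0.040000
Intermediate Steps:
X(x, w) = w + x
O(I) = 1/(-5 + I⁶) (O(I) = 1/((I*I²)² - 5) = 1/((I³)² - 5) = 1/(I⁶ - 5) = 1/(-5 + I⁶))
O(X(1, 0)/(-15))² = (1/(-5 + ((0 + 1)/(-15))⁶))² = (1/(-5 + (1*(-1/15))⁶))² = (1/(-5 + (-1/15)⁶))² = (1/(-5 + 1/11390625))² = (1/(-56953124/11390625))² = (-11390625/56953124)² = 129746337890625/3243658333359376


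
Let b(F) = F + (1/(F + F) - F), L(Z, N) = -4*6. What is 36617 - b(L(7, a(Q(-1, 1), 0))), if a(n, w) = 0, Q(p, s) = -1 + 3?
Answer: 1757617/48 ≈ 36617.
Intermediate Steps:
Q(p, s) = 2
L(Z, N) = -24
b(F) = 1/(2*F) (b(F) = F + (1/(2*F) - F) = 1/(2*F))
36617 - b(L(7, a(Q(-1, 1), 0))) = 36617 - 1/(2*(-24)) = 36617 - (-1)/(2*24) = 36617 - 1*(-1/48) = 36617 + 1/48 = 1757617/48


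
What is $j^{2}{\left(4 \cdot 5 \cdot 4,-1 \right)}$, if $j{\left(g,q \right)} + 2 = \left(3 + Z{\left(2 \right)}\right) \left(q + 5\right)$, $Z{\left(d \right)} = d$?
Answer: $324$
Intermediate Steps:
$j{\left(g,q \right)} = 23 + 5 q$ ($j{\left(g,q \right)} = -2 + \left(3 + 2\right) \left(q + 5\right) = -2 + 5 \left(5 + q\right) = -2 + \left(25 + 5 q\right) = 23 + 5 q$)
$j^{2}{\left(4 \cdot 5 \cdot 4,-1 \right)} = \left(23 + 5 \left(-1\right)\right)^{2} = \left(23 - 5\right)^{2} = 18^{2} = 324$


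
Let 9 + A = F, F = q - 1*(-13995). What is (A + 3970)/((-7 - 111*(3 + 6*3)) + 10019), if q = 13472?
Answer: 31428/7681 ≈ 4.0917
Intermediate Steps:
F = 27467 (F = 13472 - 1*(-13995) = 13472 + 13995 = 27467)
A = 27458 (A = -9 + 27467 = 27458)
(A + 3970)/((-7 - 111*(3 + 6*3)) + 10019) = (27458 + 3970)/((-7 - 111*(3 + 6*3)) + 10019) = 31428/((-7 - 111*(3 + 18)) + 10019) = 31428/((-7 - 111*21) + 10019) = 31428/((-7 - 2331) + 10019) = 31428/(-2338 + 10019) = 31428/7681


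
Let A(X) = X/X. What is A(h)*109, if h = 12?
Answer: 109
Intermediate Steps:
A(X) = 1
A(h)*109 = 1*109 = 109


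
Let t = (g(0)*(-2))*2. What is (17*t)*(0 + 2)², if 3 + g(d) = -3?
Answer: 1632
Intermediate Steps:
g(d) = -6 (g(d) = -3 - 3 = -6)
t = 24 (t = -6*(-2)*2 = 12*2 = 24)
(17*t)*(0 + 2)² = (17*24)*(0 + 2)² = 408*2² = 408*4 = 1632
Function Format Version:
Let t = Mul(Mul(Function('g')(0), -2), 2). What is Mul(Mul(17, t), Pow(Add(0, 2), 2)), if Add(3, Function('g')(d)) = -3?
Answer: 1632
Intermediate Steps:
Function('g')(d) = -6 (Function('g')(d) = Add(-3, -3) = -6)
t = 24 (t = Mul(Mul(-6, -2), 2) = Mul(12, 2) = 24)
Mul(Mul(17, t), Pow(Add(0, 2), 2)) = Mul(Mul(17, 24), Pow(Add(0, 2), 2)) = Mul(408, Pow(2, 2)) = Mul(408, 4) = 1632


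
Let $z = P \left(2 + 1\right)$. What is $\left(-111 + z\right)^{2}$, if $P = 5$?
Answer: $9216$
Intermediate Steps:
$z = 15$ ($z = 5 \left(2 + 1\right) = 5 \cdot 3 = 15$)
$\left(-111 + z\right)^{2} = \left(-111 + 15\right)^{2} = \left(-96\right)^{2} = 9216$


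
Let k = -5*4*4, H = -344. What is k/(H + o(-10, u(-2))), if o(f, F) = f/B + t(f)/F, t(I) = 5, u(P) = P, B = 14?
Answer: 1120/4861 ≈ 0.23041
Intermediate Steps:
o(f, F) = 5/F + f/14 (o(f, F) = f/14 + 5/F = 5/F + f/14)
k = -80 (k = -20*4 = -80)
k/(H + o(-10, u(-2))) = -80/(-344 + (5/(-2) + (1/14)*(-10))) = -80/(-344 + (5*(-1/2) - 5/7)) = -80/(-344 + (-5/2 - 5/7)) = -80/(-344 - 45/14) = -80/(-4861/14) = -14/4861*(-80) = 1120/4861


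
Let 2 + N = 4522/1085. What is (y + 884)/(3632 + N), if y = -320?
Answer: 21855/140824 ≈ 0.15519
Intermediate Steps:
N = 336/155 (N = -2 + 4522/1085 = -2 + 4522*(1/1085) = -2 + 646/155 = 336/155 ≈ 2.1677)
(y + 884)/(3632 + N) = (-320 + 884)/(3632 + 336/155) = 564/(563296/155) = 564*(155/563296) = 21855/140824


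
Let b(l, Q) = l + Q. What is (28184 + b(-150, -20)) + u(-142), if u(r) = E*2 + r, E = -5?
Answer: 27862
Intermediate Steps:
u(r) = -10 + r (u(r) = -5*2 + r = -10 + r)
b(l, Q) = Q + l
(28184 + b(-150, -20)) + u(-142) = (28184 + (-20 - 150)) + (-10 - 142) = (28184 - 170) - 152 = 28014 - 152 = 27862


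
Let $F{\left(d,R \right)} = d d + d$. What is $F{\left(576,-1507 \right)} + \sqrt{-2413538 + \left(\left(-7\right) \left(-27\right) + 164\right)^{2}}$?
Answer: $332352 + i \sqrt{2288929} \approx 3.3235 \cdot 10^{5} + 1512.9 i$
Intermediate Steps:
$F{\left(d,R \right)} = d + d^{2}$ ($F{\left(d,R \right)} = d^{2} + d = d + d^{2}$)
$F{\left(576,-1507 \right)} + \sqrt{-2413538 + \left(\left(-7\right) \left(-27\right) + 164\right)^{2}} = 576 \left(1 + 576\right) + \sqrt{-2413538 + \left(\left(-7\right) \left(-27\right) + 164\right)^{2}} = 576 \cdot 577 + \sqrt{-2413538 + \left(189 + 164\right)^{2}} = 332352 + \sqrt{-2413538 + 353^{2}} = 332352 + \sqrt{-2413538 + 124609} = 332352 + \sqrt{-2288929} = 332352 + i \sqrt{2288929}$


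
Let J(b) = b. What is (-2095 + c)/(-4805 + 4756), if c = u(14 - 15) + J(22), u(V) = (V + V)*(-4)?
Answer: 295/7 ≈ 42.143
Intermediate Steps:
u(V) = -8*V (u(V) = (2*V)*(-4) = -8*V)
c = 30 (c = -8*(14 - 15) + 22 = -8*(-1) + 22 = 8 + 22 = 30)
(-2095 + c)/(-4805 + 4756) = (-2095 + 30)/(-4805 + 4756) = -2065/(-49) = -2065*(-1/49) = 295/7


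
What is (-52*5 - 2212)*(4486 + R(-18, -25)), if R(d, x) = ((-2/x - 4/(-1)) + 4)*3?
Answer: -278732832/25 ≈ -1.1149e+7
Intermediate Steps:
R(d, x) = 24 - 6/x (R(d, x) = ((-2/x - 4*(-1)) + 4)*3 = ((-2/x + 4) + 4)*3 = ((4 - 2/x) + 4)*3 = (8 - 2/x)*3 = 24 - 6/x)
(-52*5 - 2212)*(4486 + R(-18, -25)) = (-52*5 - 2212)*(4486 + (24 - 6/(-25))) = (-260 - 2212)*(4486 + (24 - 6*(-1/25))) = -2472*(4486 + (24 + 6/25)) = -2472*(4486 + 606/25) = -2472*112756/25 = -278732832/25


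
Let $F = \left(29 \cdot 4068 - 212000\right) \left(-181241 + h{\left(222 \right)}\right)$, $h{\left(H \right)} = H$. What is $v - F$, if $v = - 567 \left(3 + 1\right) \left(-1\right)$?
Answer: $-17020852264$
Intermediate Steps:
$v = 2268$ ($v = - 567 \cdot 4 \left(-1\right) = \left(-567\right) \left(-4\right) = 2268$)
$F = 17020854532$ ($F = \left(29 \cdot 4068 - 212000\right) \left(-181241 + 222\right) = \left(117972 - 212000\right) \left(-181019\right) = \left(-94028\right) \left(-181019\right) = 17020854532$)
$v - F = 2268 - 17020854532 = -17020852264$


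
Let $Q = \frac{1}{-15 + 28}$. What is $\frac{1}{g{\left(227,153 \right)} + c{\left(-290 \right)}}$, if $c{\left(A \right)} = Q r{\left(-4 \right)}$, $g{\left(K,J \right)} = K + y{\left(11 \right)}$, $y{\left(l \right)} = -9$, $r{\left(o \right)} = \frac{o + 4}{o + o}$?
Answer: $\frac{1}{218} \approx 0.0045872$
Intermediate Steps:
$r{\left(o \right)} = \frac{4 + o}{2 o}$
$g{\left(K,J \right)} = -9 + K$ ($g{\left(K,J \right)} = K - 9 = -9 + K$)
$Q = \frac{1}{13} \approx 0.076923$
$c{\left(A \right)} = 0$ ($c{\left(A \right)} = \frac{\frac{1}{2} \frac{1}{-4} \left(4 - 4\right)}{13} = \frac{\frac{1}{2} \left(- \frac{1}{4}\right) 0}{13} = \frac{1}{13} \cdot 0 = 0$)
$\frac{1}{g{\left(227,153 \right)} + c{\left(-290 \right)}} = \frac{1}{\left(-9 + 227\right) + 0} = \frac{1}{218 + 0} = \frac{1}{218}$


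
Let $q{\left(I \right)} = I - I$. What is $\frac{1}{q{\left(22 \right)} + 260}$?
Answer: $\frac{1}{260} \approx 0.0038462$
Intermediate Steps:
$q{\left(I \right)} = 0$
$\frac{1}{q{\left(22 \right)} + 260} = \frac{1}{0 + 260} = \frac{1}{260}$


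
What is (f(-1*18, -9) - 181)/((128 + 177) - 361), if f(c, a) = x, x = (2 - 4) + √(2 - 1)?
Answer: 13/4 ≈ 3.2500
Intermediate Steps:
x = -1 (x = -2 + √1 = -2 + 1 = -1)
f(c, a) = -1
(f(-1*18, -9) - 181)/((128 + 177) - 361) = (-1 - 181)/((128 + 177) - 361) = -182/(305 - 361) = -182/(-56) = -182*(-1/56) = 13/4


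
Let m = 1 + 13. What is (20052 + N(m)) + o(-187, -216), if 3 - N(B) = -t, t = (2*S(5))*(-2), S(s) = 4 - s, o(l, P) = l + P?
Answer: 19656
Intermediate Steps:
o(l, P) = P + l
m = 14
t = 4 (t = (2*(4 - 1*5))*(-2) = (2*(4 - 5))*(-2) = (2*(-1))*(-2) = -2*(-2) = 4)
N(B) = 7 (N(B) = 3 - (-1)*4 = 3 - 1*(-4) = 3 + 4 = 7)
(20052 + N(m)) + o(-187, -216) = (20052 + 7) + (-216 - 187) = 20059 - 403 = 19656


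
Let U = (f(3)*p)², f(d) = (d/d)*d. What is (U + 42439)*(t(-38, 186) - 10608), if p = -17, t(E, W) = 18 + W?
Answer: -468596160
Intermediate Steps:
f(d) = d (f(d) = 1*d = d)
U = 2601 (U = (3*(-17))² = (-51)² = 2601)
(U + 42439)*(t(-38, 186) - 10608) = (2601 + 42439)*((18 + 186) - 10608) = 45040*(204 - 10608) = 45040*(-10404) = -468596160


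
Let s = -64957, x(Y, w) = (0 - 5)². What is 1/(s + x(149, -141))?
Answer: -1/64932 ≈ -1.5401e-5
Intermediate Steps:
x(Y, w) = 25 (x(Y, w) = (-5)² = 25)
1/(s + x(149, -141)) = 1/(-64957 + 25) = 1/(-64932) = -1/64932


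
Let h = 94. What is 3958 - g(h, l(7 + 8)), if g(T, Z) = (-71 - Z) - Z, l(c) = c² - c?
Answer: 4449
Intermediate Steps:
g(T, Z) = -71 - 2*Z
3958 - g(h, l(7 + 8)) = 3958 - (-71 - 2*(7 + 8)*(-1 + (7 + 8))) = 3958 - (-71 - 30*(-1 + 15)) = 3958 - (-71 - 30*14) = 3958 - (-71 - 2*210) = 3958 - (-71 - 420) = 3958 - 1*(-491) = 3958 + 491 = 4449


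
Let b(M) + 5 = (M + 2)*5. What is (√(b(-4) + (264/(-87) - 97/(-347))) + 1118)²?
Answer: 12577806544/10063 + 13416*I*√49942669/10063 ≈ 1.2499e+6 + 9421.8*I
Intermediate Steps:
b(M) = 5 + 5*M (b(M) = -5 + (M + 2)*5 = -5 + (2 + M)*5 = -5 + (10 + 5*M) = 5 + 5*M)
(√(b(-4) + (264/(-87) - 97/(-347))) + 1118)² = (√((5 + 5*(-4)) + (264/(-87) - 97/(-347))) + 1118)² = (√((5 - 20) + (264*(-1/87) - 97*(-1/347))) + 1118)² = (√(-15 + (-88/29 + 97/347)) + 1118)² = (√(-15 - 27723/10063) + 1118)² = (√(-178668/10063) + 1118)² = (6*I*√49942669/10063 + 1118)² = (1118 + 6*I*√49942669/10063)²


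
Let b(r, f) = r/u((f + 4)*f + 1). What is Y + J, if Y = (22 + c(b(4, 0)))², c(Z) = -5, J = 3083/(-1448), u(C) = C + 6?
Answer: 415389/1448 ≈ 286.87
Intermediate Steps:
u(C) = 6 + C
b(r, f) = r/(7 + f*(4 + f)) (b(r, f) = r/(6 + ((f + 4)*f + 1)) = r/(6 + ((4 + f)*f + 1)) = r/(6 + (f*(4 + f) + 1)) = r/(6 + (1 + f*(4 + f))) = r/(7 + f*(4 + f)))
J = -3083/1448 (J = 3083*(-1/1448) = -3083/1448 ≈ -2.1291)
Y = 289 (Y = (22 - 5)² = 17² = 289)
Y + J = 289 - 3083/1448 = 415389/1448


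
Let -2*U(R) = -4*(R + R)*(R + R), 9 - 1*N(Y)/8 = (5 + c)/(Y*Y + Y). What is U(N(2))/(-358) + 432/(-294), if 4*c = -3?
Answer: -7877788/78939 ≈ -99.796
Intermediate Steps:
c = -3/4 (c = (1/4)*(-3) = -3/4 ≈ -0.75000)
N(Y) = 72 - 34/(Y + Y**2) (N(Y) = 72 - 8*(5 - 3/4)/(Y*Y + Y) = 72 - 34/(Y**2 + Y) = 72 - 34/(Y + Y**2))
U(R) = 8*R**2 (U(R) = -(-2)*(R + R)*(R + R) = -(-2)*(2*R)*(2*R) = -(-2)*4*R**2 = -(-8)*R**2 = 8*R**2)
U(N(2))/(-358) + 432/(-294) = (8*(2*(-17 + 36*2 + 36*2**2)/(2*(1 + 2)))**2)/(-358) + 432/(-294) = (8*(2*(1/2)*(-17 + 72 + 36*4)/3)**2)*(-1/358) + 432*(-1/294) = (8*(2*(1/2)*(1/3)*(-17 + 72 + 144))**2)*(-1/358) - 72/49 = (8*(2*(1/2)*(1/3)*199)**2)*(-1/358) - 72/49 = (8*(199/3)**2)*(-1/358) - 72/49 = (8*(39601/9))*(-1/358) - 72/49 = (316808/9)*(-1/358) - 72/49 = -158404/1611 - 72/49 = -7877788/78939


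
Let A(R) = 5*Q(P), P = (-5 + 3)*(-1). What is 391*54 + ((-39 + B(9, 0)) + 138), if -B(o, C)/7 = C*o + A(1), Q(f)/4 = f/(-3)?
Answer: 63919/3 ≈ 21306.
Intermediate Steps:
P = 2 (P = -2*(-1) = 2)
Q(f) = -4*f/3 (Q(f) = 4*(f/(-3)) = 4*(f*(-⅓)) = 4*(-f/3) = -4*f/3)
A(R) = -40/3 (A(R) = 5*(-4/3*2) = 5*(-8/3) = -40/3)
B(o, C) = 280/3 - 7*C*o (B(o, C) = -7*(C*o - 40/3) = -7*(-40/3 + C*o) = 280/3 - 7*C*o)
391*54 + ((-39 + B(9, 0)) + 138) = 391*54 + ((-39 + (280/3 - 7*0*9)) + 138) = 21114 + ((-39 + (280/3 + 0)) + 138) = 21114 + ((-39 + 280/3) + 138) = 21114 + (163/3 + 138) = 21114 + 577/3 = 63919/3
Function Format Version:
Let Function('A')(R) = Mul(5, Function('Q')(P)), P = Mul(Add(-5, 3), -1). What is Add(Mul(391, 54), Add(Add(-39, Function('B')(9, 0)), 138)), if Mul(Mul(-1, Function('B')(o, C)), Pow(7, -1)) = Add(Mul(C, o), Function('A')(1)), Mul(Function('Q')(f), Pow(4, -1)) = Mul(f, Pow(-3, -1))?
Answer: Rational(63919, 3) ≈ 21306.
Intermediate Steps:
P = 2 (P = Mul(-2, -1) = 2)
Function('Q')(f) = Mul(Rational(-4, 3), f) (Function('Q')(f) = Mul(4, Mul(f, Pow(-3, -1))) = Mul(4, Mul(f, Rational(-1, 3))) = Mul(4, Mul(Rational(-1, 3), f)) = Mul(Rational(-4, 3), f))
Function('A')(R) = Rational(-40, 3) (Function('A')(R) = Mul(5, Mul(Rational(-4, 3), 2)) = Mul(5, Rational(-8, 3)) = Rational(-40, 3))
Function('B')(o, C) = Add(Rational(280, 3), Mul(-7, C, o)) (Function('B')(o, C) = Mul(-7, Add(Mul(C, o), Rational(-40, 3))) = Mul(-7, Add(Rational(-40, 3), Mul(C, o))) = Add(Rational(280, 3), Mul(-7, C, o)))
Add(Mul(391, 54), Add(Add(-39, Function('B')(9, 0)), 138)) = Add(Mul(391, 54), Add(Add(-39, Add(Rational(280, 3), Mul(-7, 0, 9))), 138)) = Add(21114, Add(Add(-39, Add(Rational(280, 3), 0)), 138)) = Add(21114, Add(Add(-39, Rational(280, 3)), 138)) = Add(21114, Add(Rational(163, 3), 138)) = Add(21114, Rational(577, 3)) = Rational(63919, 3)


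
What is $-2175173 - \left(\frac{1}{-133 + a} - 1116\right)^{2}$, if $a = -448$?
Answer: $- \frac{1154672242662}{337561} \approx -3.4206 \cdot 10^{6}$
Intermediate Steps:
$-2175173 - \left(\frac{1}{-133 + a} - 1116\right)^{2} = -2175173 - \left(\frac{1}{-133 - 448} - 1116\right)^{2} = -2175173 - \left(\frac{1}{-581} - 1116\right)^{2} = -2175173 - \left(- \frac{1}{581} - 1116\right)^{2} = -2175173 - \left(- \frac{648397}{581}\right)^{2} = -2175173 - \frac{420418669609}{337561} = - \frac{1154672242662}{337561}$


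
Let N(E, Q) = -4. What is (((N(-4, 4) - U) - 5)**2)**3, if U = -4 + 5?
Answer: 1000000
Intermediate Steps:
U = 1
(((N(-4, 4) - U) - 5)**2)**3 = (((-4 - 1*1) - 5)**2)**3 = (((-4 - 1) - 5)**2)**3 = ((-5 - 5)**2)**3 = ((-10)**2)**3 = 100**3 = 1000000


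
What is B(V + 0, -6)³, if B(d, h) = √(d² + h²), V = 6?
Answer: 432*√2 ≈ 610.94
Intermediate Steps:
B(V + 0, -6)³ = (√((6 + 0)² + (-6)²))³ = (√(6² + 36))³ = (√(36 + 36))³ = (√72)³ = (6*√2)³ = 432*√2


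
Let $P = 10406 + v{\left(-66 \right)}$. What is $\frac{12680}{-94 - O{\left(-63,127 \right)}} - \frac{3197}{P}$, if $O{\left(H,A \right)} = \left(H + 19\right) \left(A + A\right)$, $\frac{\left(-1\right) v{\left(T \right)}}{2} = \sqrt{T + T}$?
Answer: $\frac{22826878159}{27273145542} - \frac{3197 i \sqrt{33}}{27071341} \approx 0.83697 - 0.00067841 i$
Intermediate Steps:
$v{\left(T \right)} = - 2 \sqrt{2} \sqrt{T}$ ($v{\left(T \right)} = - 2 \sqrt{T + T} = - 2 \sqrt{2 T} = - 2 \sqrt{2} \sqrt{T}$)
$O{\left(H,A \right)} = 2 A \left(19 + H\right)$ ($O{\left(H,A \right)} = \left(19 + H\right) 2 A = 2 A \left(19 + H\right)$)
$P = 10406 - 4 i \sqrt{33}$ ($P = 10406 - 2 \sqrt{2} \sqrt{-66} = 10406 - 2 \sqrt{2} i \sqrt{66} = 10406 - 4 i \sqrt{33} \approx 10406.0 - 22.978 i$)
$\frac{12680}{-94 - O{\left(-63,127 \right)}} - \frac{3197}{P} = \frac{12680}{-94 - 2 \cdot 127 \left(19 - 63\right)} - \frac{3197}{10406 - 4 i \sqrt{33}} = \frac{12680}{-94 - 2 \cdot 127 \left(-44\right)} - \frac{3197}{10406 - 4 i \sqrt{33}} = \frac{12680}{-94 - -11176} - \frac{3197}{10406 - 4 i \sqrt{33}} = \frac{12680}{-94 + 11176} - \frac{3197}{10406 - 4 i \sqrt{33}} = \frac{12680}{11082} - \frac{3197}{10406 - 4 i \sqrt{33}} = 12680 \cdot \frac{1}{11082} - \frac{3197}{10406 - 4 i \sqrt{33}} = \frac{6340}{5541} - \frac{3197}{10406 - 4 i \sqrt{33}}$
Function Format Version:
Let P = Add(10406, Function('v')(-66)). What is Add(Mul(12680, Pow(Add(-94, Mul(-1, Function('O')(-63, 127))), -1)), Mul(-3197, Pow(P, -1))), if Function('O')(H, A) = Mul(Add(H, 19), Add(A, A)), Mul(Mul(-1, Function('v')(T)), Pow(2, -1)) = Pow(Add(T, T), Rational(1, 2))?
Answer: Add(Rational(22826878159, 27273145542), Mul(Rational(-3197, 27071341), I, Pow(33, Rational(1, 2)))) ≈ Add(0.83697, Mul(-0.00067841, I))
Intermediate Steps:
Function('v')(T) = Mul(-2, Pow(2, Rational(1, 2)), Pow(T, Rational(1, 2))) (Function('v')(T) = Mul(-2, Pow(Add(T, T), Rational(1, 2))) = Mul(-2, Pow(Mul(2, T), Rational(1, 2))) = Mul(-2, Mul(Pow(2, Rational(1, 2)), Pow(T, Rational(1, 2)))) = Mul(-2, Pow(2, Rational(1, 2)), Pow(T, Rational(1, 2))))
Function('O')(H, A) = Mul(2, A, Add(19, H)) (Function('O')(H, A) = Mul(Add(19, H), Mul(2, A)) = Mul(2, A, Add(19, H)))
P = Add(10406, Mul(-4, I, Pow(33, Rational(1, 2)))) (P = Add(10406, Mul(-2, Pow(2, Rational(1, 2)), Pow(-66, Rational(1, 2)))) = Add(10406, Mul(-2, Pow(2, Rational(1, 2)), Mul(I, Pow(66, Rational(1, 2))))) = Add(10406, Mul(-4, I, Pow(33, Rational(1, 2)))) ≈ Add(10406., Mul(-22.978, I)))
Add(Mul(12680, Pow(Add(-94, Mul(-1, Function('O')(-63, 127))), -1)), Mul(-3197, Pow(P, -1))) = Add(Mul(12680, Pow(Add(-94, Mul(-1, Mul(2, 127, Add(19, -63)))), -1)), Mul(-3197, Pow(Add(10406, Mul(-4, I, Pow(33, Rational(1, 2)))), -1))) = Add(Mul(12680, Pow(Add(-94, Mul(-1, Mul(2, 127, -44))), -1)), Mul(-3197, Pow(Add(10406, Mul(-4, I, Pow(33, Rational(1, 2)))), -1))) = Add(Mul(12680, Pow(Add(-94, Mul(-1, -11176)), -1)), Mul(-3197, Pow(Add(10406, Mul(-4, I, Pow(33, Rational(1, 2)))), -1))) = Add(Mul(12680, Pow(Add(-94, 11176), -1)), Mul(-3197, Pow(Add(10406, Mul(-4, I, Pow(33, Rational(1, 2)))), -1))) = Add(Mul(12680, Pow(11082, -1)), Mul(-3197, Pow(Add(10406, Mul(-4, I, Pow(33, Rational(1, 2)))), -1))) = Add(Mul(12680, Rational(1, 11082)), Mul(-3197, Pow(Add(10406, Mul(-4, I, Pow(33, Rational(1, 2)))), -1))) = Add(Rational(6340, 5541), Mul(-3197, Pow(Add(10406, Mul(-4, I, Pow(33, Rational(1, 2)))), -1)))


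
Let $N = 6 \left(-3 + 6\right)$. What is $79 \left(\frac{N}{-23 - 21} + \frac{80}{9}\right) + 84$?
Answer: $\frac{149273}{198} \approx 753.9$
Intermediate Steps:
$N = 18$ ($N = 6 \cdot 3 = 18$)
$79 \left(\frac{N}{-23 - 21} + \frac{80}{9}\right) + 84 = 79 \left(\frac{18}{-23 - 21} + \frac{80}{9}\right) + 84 = 79 \left(\frac{18}{-44} + 80 \cdot \frac{1}{9}\right) + 84 = 79 \left(18 \left(- \frac{1}{44}\right) + \frac{80}{9}\right) + 84 = 79 \left(- \frac{9}{22} + \frac{80}{9}\right) + 84 = 79 \cdot \frac{1679}{198} + 84 = \frac{132641}{198} + 84 = \frac{149273}{198}$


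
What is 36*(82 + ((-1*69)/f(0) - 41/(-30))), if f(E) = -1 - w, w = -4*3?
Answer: 152646/55 ≈ 2775.4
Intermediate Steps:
w = -12
f(E) = 11 (f(E) = -1 - 1*(-12) = -1 + 12 = 11)
36*(82 + ((-1*69)/f(0) - 41/(-30))) = 36*(82 + (-1*69/11 - 41/(-30))) = 36*(82 + (-69*1/11 - 41*(-1/30))) = 36*(82 + (-69/11 + 41/30)) = 36*(82 - 1619/330) = 36*(25441/330) = 152646/55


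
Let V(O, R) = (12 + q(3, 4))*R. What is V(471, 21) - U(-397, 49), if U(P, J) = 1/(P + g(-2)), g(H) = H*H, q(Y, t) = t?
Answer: 132049/393 ≈ 336.00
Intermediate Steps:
V(O, R) = 16*R (V(O, R) = (12 + 4)*R = 16*R)
g(H) = H²
U(P, J) = 1/(4 + P) (U(P, J) = 1/(P + (-2)²) = 1/(P + 4) = 1/(4 + P))
V(471, 21) - U(-397, 49) = 16*21 - 1/(4 - 397) = 336 - 1/(-393) = 336 - 1*(-1/393) = 336 + 1/393 = 132049/393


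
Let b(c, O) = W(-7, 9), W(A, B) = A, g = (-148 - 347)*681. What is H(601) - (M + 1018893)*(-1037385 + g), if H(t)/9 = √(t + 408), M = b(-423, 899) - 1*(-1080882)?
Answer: 2886089120640 + 9*√1009 ≈ 2.8861e+12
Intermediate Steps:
g = -337095 (g = -495*681 = -337095)
b(c, O) = -7
M = 1080875 (M = -7 - 1*(-1080882) = -7 + 1080882 = 1080875)
H(t) = 9*√(408 + t) (H(t) = 9*√(t + 408) = 9*√(408 + t))
H(601) - (M + 1018893)*(-1037385 + g) = 9*√(408 + 601) - (1080875 + 1018893)*(-1037385 - 337095) = 9*√1009 - 2099768*(-1374480) = 9*√1009 - 1*(-2886089120640) = 9*√1009 + 2886089120640 = 2886089120640 + 9*√1009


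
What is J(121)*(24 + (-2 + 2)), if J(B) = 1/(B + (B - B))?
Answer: 24/121 ≈ 0.19835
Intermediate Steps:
J(B) = 1/B (J(B) = 1/(B + 0) = 1/B)
J(121)*(24 + (-2 + 2)) = (24 + (-2 + 2))/121 = (24 + 0)/121 = (1/121)*24 = 24/121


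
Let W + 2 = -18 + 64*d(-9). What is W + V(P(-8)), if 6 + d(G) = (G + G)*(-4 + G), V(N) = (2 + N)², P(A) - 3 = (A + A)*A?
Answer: 32261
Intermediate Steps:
P(A) = 3 + 2*A² (P(A) = 3 + (A + A)*A = 3 + (2*A)*A = 3 + 2*A²)
d(G) = -6 + 2*G*(-4 + G) (d(G) = -6 + (G + G)*(-4 + G) = -6 + (2*G)*(-4 + G) = -6 + 2*G*(-4 + G))
W = 14572 (W = -2 + (-18 + 64*(-6 - 8*(-9) + 2*(-9)²)) = -2 + (-18 + 64*(-6 + 72 + 2*81)) = -2 + (-18 + 64*(-6 + 72 + 162)) = -2 + (-18 + 64*228) = -2 + (-18 + 14592) = -2 + 14574 = 14572)
W + V(P(-8)) = 14572 + (2 + (3 + 2*(-8)²))² = 14572 + (2 + (3 + 2*64))² = 14572 + (2 + (3 + 128))² = 14572 + (2 + 131)² = 14572 + 133² = 14572 + 17689 = 32261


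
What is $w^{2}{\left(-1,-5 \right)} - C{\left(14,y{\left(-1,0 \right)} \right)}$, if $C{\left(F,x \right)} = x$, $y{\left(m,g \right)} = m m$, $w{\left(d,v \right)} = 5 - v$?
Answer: $99$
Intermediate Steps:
$y{\left(m,g \right)} = m^{2}$
$w^{2}{\left(-1,-5 \right)} - C{\left(14,y{\left(-1,0 \right)} \right)} = \left(5 - -5\right)^{2} - \left(-1\right)^{2} = \left(5 + 5\right)^{2} - 1 = 10^{2} - 1 = 100 - 1 = 99$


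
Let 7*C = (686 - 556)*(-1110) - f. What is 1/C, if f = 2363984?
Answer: -7/2508284 ≈ -2.7908e-6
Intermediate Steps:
C = -2508284/7 (C = ((686 - 556)*(-1110) - 1*2363984)/7 = (130*(-1110) - 2363984)/7 = (-144300 - 2363984)/7 = (1/7)*(-2508284) = -2508284/7 ≈ -3.5833e+5)
1/C = 1/(-2508284/7) = -7/2508284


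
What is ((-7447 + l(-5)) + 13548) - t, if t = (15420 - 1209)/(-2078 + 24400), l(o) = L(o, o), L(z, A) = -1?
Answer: 136149989/22322 ≈ 6099.4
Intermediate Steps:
l(o) = -1
t = 14211/22322 ≈ 0.63664
((-7447 + l(-5)) + 13548) - t = ((-7447 - 1) + 13548) - 1*14211/22322 = (-7448 + 13548) - 14211/22322 = 6100 - 14211/22322 = 136149989/22322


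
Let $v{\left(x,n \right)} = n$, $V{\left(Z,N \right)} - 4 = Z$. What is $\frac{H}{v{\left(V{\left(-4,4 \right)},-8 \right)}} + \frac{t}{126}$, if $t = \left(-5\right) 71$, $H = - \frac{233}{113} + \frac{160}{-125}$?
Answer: $- \frac{3416717}{1423800} \approx -2.3997$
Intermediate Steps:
$V{\left(Z,N \right)} = 4 + Z$
$H = - \frac{9441}{2825}$ ($H = \left(-233\right) \frac{1}{113} + 160 \left(- \frac{1}{125}\right) = - \frac{233}{113} - \frac{32}{25} = - \frac{9441}{2825} \approx -3.3419$)
$t = -355$
$\frac{H}{v{\left(V{\left(-4,4 \right)},-8 \right)}} + \frac{t}{126} = - \frac{9441}{2825 \left(-8\right)} - \frac{355}{126} = \left(- \frac{9441}{2825}\right) \left(- \frac{1}{8}\right) - \frac{355}{126} = \frac{9441}{22600} - \frac{355}{126} = - \frac{3416717}{1423800}$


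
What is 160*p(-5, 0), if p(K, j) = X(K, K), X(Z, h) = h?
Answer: -800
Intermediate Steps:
p(K, j) = K
160*p(-5, 0) = 160*(-5) = -800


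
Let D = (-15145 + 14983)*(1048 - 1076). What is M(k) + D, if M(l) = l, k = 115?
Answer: 4651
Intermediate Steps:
D = 4536 (D = -162*(-28) = 4536)
M(k) + D = 115 + 4536 = 4651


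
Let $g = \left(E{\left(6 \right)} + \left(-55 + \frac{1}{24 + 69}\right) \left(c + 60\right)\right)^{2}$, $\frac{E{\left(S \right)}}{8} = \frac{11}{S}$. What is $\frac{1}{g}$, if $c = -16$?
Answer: $\frac{8649}{50020217104} \approx 1.7291 \cdot 10^{-7}$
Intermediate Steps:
$E{\left(S \right)} = \frac{88}{S}$ ($E{\left(S \right)} = 8 \frac{11}{S} = \frac{88}{S}$)
$g = \frac{50020217104}{8649}$ ($g = \left(\frac{88}{6} + \left(-55 + \frac{1}{24 + 69}\right) \left(-16 + 60\right)\right)^{2} = \left(88 \cdot \frac{1}{6} + \left(-55 + \frac{1}{93}\right) 44\right)^{2} = \left(\frac{44}{3} + \left(-55 + \frac{1}{93}\right) 44\right)^{2} = \left(\frac{44}{3} - \frac{225016}{93}\right)^{2} = \left(- \frac{223652}{93}\right)^{2} = \frac{50020217104}{8649} \approx 5.7834 \cdot 10^{6}$)
$\frac{1}{g} = \frac{1}{\frac{50020217104}{8649}} = \frac{8649}{50020217104}$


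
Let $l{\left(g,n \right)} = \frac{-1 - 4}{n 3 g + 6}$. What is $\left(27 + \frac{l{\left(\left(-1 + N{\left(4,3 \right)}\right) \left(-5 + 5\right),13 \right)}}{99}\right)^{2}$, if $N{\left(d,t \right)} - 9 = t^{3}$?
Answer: $\frac{257057089}{352836} \approx 728.55$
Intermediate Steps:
$N{\left(d,t \right)} = 9 + t^{3}$
$l{\left(g,n \right)} = - \frac{5}{6 + 3 g n}$ ($l{\left(g,n \right)} = - \frac{5}{3 n g + 6} = - \frac{5}{3 g n + 6} = - \frac{5}{6 + 3 g n}$)
$\left(27 + \frac{l{\left(\left(-1 + N{\left(4,3 \right)}\right) \left(-5 + 5\right),13 \right)}}{99}\right)^{2} = \left(27 + \frac{\left(-5\right) \frac{1}{6 + 3 \left(-1 + \left(9 + 3^{3}\right)\right) \left(-5 + 5\right) 13}}{99}\right)^{2} = \left(27 + - \frac{5}{6 + 3 \left(-1 + \left(9 + 27\right)\right) 0 \cdot 13} \cdot \frac{1}{99}\right)^{2} = \left(27 + - \frac{5}{6 + 3 \left(-1 + 36\right) 0 \cdot 13} \cdot \frac{1}{99}\right)^{2} = \left(27 + - \frac{5}{6 + 3 \cdot 35 \cdot 0 \cdot 13} \cdot \frac{1}{99}\right)^{2} = \left(27 + - \frac{5}{6 + 3 \cdot 0 \cdot 13} \cdot \frac{1}{99}\right)^{2} = \left(27 + - \frac{5}{6 + 0} \cdot \frac{1}{99}\right)^{2} = \left(27 + - \frac{5}{6} \cdot \frac{1}{99}\right)^{2} = \left(27 + \left(-5\right) \frac{1}{6} \cdot \frac{1}{99}\right)^{2} = \left(27 - \frac{5}{594}\right)^{2} = \left(\frac{16033}{594}\right)^{2} = \frac{257057089}{352836}$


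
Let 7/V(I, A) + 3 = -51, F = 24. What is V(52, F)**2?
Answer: 49/2916 ≈ 0.016804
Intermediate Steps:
V(I, A) = -7/54 (V(I, A) = 7/(-3 - 51) = 7/(-54) = 7*(-1/54) = -7/54)
V(52, F)**2 = (-7/54)**2 = 49/2916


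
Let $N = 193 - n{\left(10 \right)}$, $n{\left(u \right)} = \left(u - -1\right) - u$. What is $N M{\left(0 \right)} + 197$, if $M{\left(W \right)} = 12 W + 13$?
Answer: $2693$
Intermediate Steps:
$n{\left(u \right)} = 1$ ($n{\left(u \right)} = \left(u + 1\right) - u = \left(1 + u\right) - u = 1$)
$M{\left(W \right)} = 13 + 12 W$
$N = 192$ ($N = 193 - 1 = 192$)
$N M{\left(0 \right)} + 197 = 192 \left(13 + 12 \cdot 0\right) + 197 = 192 \left(13 + 0\right) + 197 = 192 \cdot 13 + 197 = 2496 + 197 = 2693$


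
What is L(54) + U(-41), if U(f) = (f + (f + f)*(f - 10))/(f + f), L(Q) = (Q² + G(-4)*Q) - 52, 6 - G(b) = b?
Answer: 6707/2 ≈ 3353.5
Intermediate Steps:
G(b) = 6 - b
L(Q) = -52 + Q² + 10*Q (L(Q) = (Q² + (6 - 1*(-4))*Q) - 52 = (Q² + (6 + 4)*Q) - 52 = (Q² + 10*Q) - 52 = -52 + Q² + 10*Q)
U(f) = (f + 2*f*(-10 + f))/(2*f) (U(f) = (f + (2*f)*(-10 + f))/((2*f)) = (f + 2*f*(-10 + f))*(1/(2*f)) = (f + 2*f*(-10 + f))/(2*f))
L(54) + U(-41) = (-52 + 54² + 10*54) + (-19/2 - 41) = (-52 + 2916 + 540) - 101/2 = 3404 - 101/2 = 6707/2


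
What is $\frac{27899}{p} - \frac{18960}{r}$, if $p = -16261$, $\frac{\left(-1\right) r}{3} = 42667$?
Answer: $- \frac{47286831}{30165569} \approx -1.5676$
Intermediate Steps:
$r = -128001$ ($r = \left(-3\right) 42667 = -128001$)
$\frac{27899}{p} - \frac{18960}{r} = \frac{27899}{-16261} - \frac{18960}{-128001} = 27899 \left(- \frac{1}{16261}\right) - - \frac{6320}{42667} = - \frac{1213}{707} + \frac{6320}{42667} = - \frac{47286831}{30165569}$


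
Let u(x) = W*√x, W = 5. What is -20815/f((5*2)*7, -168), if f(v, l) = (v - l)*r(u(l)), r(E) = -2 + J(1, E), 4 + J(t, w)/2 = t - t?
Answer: 4163/476 ≈ 8.7458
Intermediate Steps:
J(t, w) = -8 (J(t, w) = -8 + 2*(t - t) = -8 + 2*0 = -8 + 0 = -8)
u(x) = 5*√x
r(E) = -10 (r(E) = -2 - 8 = -10)
f(v, l) = -10*v + 10*l (f(v, l) = (v - l)*(-10) = -10*v + 10*l)
-20815/f((5*2)*7, -168) = -20815/(-10*5*2*7 + 10*(-168)) = -20815/(-100*7 - 1680) = -20815/(-10*70 - 1680) = -20815/(-700 - 1680) = -20815/(-2380) = -20815*(-1/2380) = 4163/476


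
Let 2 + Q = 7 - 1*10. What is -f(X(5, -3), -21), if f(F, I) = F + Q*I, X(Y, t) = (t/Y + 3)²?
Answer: -2769/25 ≈ -110.76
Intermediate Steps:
X(Y, t) = (3 + t/Y)²
Q = -5 (Q = -2 + (7 - 1*10) = -2 + (7 - 10) = -2 - 3 = -5)
f(F, I) = F - 5*I
-f(X(5, -3), -21) = -((-3 + 3*5)²/5² - 5*(-21)) = -((-3 + 15)²/25 + 105) = -((1/25)*12² + 105) = -((1/25)*144 + 105) = -(144/25 + 105) = -1*2769/25 = -2769/25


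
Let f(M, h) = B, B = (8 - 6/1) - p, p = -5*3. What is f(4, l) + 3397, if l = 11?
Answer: 3414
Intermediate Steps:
p = -15
B = 17 (B = (8 - 6/1) - 1*(-15) = (8 - 6) + 15 = 2 + 15 = 17)
f(M, h) = 17
f(4, l) + 3397 = 17 + 3397 = 3414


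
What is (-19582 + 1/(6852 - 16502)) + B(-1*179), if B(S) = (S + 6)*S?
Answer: 109865249/9650 ≈ 11385.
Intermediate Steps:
B(S) = S*(6 + S) (B(S) = (6 + S)*S = S*(6 + S))
(-19582 + 1/(6852 - 16502)) + B(-1*179) = (-19582 + 1/(6852 - 16502)) + (-1*179)*(6 - 1*179) = (-19582 + 1/(-9650)) - 179*(6 - 179) = (-19582 - 1/9650) - 179*(-173) = -188966301/9650 + 30967 = 109865249/9650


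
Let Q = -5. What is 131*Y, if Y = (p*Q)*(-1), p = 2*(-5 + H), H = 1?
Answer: -5240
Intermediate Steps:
p = -8 (p = 2*(-5 + 1) = 2*(-4) = -8)
Y = -40 (Y = -8*(-5)*(-1) = 40*(-1) = -40)
131*Y = 131*(-40) = -5240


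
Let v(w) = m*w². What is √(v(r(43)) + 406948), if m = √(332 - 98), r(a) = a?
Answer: √(406948 + 5547*√26) ≈ 659.72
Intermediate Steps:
m = 3*√26 (m = √234 = 3*√26 ≈ 15.297)
v(w) = 3*√26*w² (v(w) = (3*√26)*w² = 3*√26*w²)
√(v(r(43)) + 406948) = √(3*√26*43² + 406948) = √(3*√26*1849 + 406948) = √(5547*√26 + 406948) = √(406948 + 5547*√26)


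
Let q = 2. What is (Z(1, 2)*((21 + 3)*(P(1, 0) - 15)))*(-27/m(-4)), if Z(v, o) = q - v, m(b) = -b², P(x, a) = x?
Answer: -567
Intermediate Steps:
Z(v, o) = 2 - v
(Z(1, 2)*((21 + 3)*(P(1, 0) - 15)))*(-27/m(-4)) = ((2 - 1*1)*((21 + 3)*(1 - 15)))*(-27/((-1*(-4)²))) = ((2 - 1)*(24*(-14)))*(-27/((-1*16))) = (1*(-336))*(-27/(-16)) = -(-9072)*(-1)/16 = -336*27/16 = -567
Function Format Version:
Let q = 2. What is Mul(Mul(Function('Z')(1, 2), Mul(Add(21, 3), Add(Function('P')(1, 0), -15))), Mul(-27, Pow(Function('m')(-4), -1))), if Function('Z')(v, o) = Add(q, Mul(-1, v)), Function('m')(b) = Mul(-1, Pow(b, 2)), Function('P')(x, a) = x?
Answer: -567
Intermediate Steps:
Function('Z')(v, o) = Add(2, Mul(-1, v))
Mul(Mul(Function('Z')(1, 2), Mul(Add(21, 3), Add(Function('P')(1, 0), -15))), Mul(-27, Pow(Function('m')(-4), -1))) = Mul(Mul(Add(2, Mul(-1, 1)), Mul(Add(21, 3), Add(1, -15))), Mul(-27, Pow(Mul(-1, Pow(-4, 2)), -1))) = Mul(Mul(Add(2, -1), Mul(24, -14)), Mul(-27, Pow(Mul(-1, 16), -1))) = Mul(Mul(1, -336), Mul(-27, Pow(-16, -1))) = Mul(-336, Mul(-27, Rational(-1, 16))) = Mul(-336, Rational(27, 16)) = -567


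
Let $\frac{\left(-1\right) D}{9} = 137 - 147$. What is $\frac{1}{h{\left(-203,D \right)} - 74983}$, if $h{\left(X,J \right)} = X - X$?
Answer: $- \frac{1}{74983} \approx -1.3336 \cdot 10^{-5}$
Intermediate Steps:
$D = 90$ ($D = - 9 \left(137 - 147\right) = \left(-9\right) \left(-10\right) = 90$)
$h{\left(X,J \right)} = 0$
$\frac{1}{h{\left(-203,D \right)} - 74983} = \frac{1}{0 - 74983} = \frac{1}{-74983} = - \frac{1}{74983}$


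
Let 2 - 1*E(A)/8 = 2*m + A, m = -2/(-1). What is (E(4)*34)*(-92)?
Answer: 150144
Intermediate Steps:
m = 2 (m = -2*(-1) = 2)
E(A) = -16 - 8*A (E(A) = 16 - 8*(2*2 + A) = 16 - 8*(4 + A) = 16 + (-32 - 8*A) = -16 - 8*A)
(E(4)*34)*(-92) = ((-16 - 8*4)*34)*(-92) = ((-16 - 32)*34)*(-92) = -48*34*(-92) = -1632*(-92) = 150144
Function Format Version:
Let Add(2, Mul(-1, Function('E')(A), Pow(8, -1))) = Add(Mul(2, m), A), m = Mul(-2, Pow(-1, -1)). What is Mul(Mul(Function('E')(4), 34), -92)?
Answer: 150144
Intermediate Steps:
m = 2 (m = Mul(-2, -1) = 2)
Function('E')(A) = Add(-16, Mul(-8, A)) (Function('E')(A) = Add(16, Mul(-8, Add(Mul(2, 2), A))) = Add(16, Mul(-8, Add(4, A))) = Add(16, Add(-32, Mul(-8, A))) = Add(-16, Mul(-8, A)))
Mul(Mul(Function('E')(4), 34), -92) = Mul(Mul(Add(-16, Mul(-8, 4)), 34), -92) = Mul(Mul(Add(-16, -32), 34), -92) = Mul(Mul(-48, 34), -92) = Mul(-1632, -92) = 150144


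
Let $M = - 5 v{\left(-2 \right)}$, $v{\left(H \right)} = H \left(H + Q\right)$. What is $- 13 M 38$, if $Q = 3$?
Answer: $-4940$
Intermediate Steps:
$v{\left(H \right)} = H \left(3 + H\right)$ ($v{\left(H \right)} = H \left(H + 3\right) = H \left(3 + H\right)$)
$M = 10$ ($M = - 5 \left(- 2 \left(3 - 2\right)\right) = - 5 \left(\left(-2\right) 1\right) = \left(-5\right) \left(-2\right) = 10$)
$- 13 M 38 = \left(-13\right) 10 \cdot 38 = \left(-130\right) 38 = -4940$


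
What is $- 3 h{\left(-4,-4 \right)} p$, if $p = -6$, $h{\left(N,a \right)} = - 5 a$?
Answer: $360$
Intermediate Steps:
$- 3 h{\left(-4,-4 \right)} p = - 3 \left(\left(-5\right) \left(-4\right)\right) \left(-6\right) = \left(-3\right) 20 \left(-6\right) = \left(-60\right) \left(-6\right) = 360$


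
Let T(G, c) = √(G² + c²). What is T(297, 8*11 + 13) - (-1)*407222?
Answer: 407222 + √98410 ≈ 4.0754e+5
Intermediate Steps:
T(297, 8*11 + 13) - (-1)*407222 = √(297² + (8*11 + 13)²) - (-1)*407222 = √(88209 + (88 + 13)²) - 1*(-407222) = √(88209 + 101²) + 407222 = √(88209 + 10201) + 407222 = √98410 + 407222 = 407222 + √98410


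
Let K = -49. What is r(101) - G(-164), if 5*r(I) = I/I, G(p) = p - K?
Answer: 576/5 ≈ 115.20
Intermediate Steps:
G(p) = 49 + p (G(p) = p - 1*(-49) = p + 49 = 49 + p)
r(I) = ⅕ (r(I) = (I/I)/5 = (⅕)*1 = ⅕)
r(101) - G(-164) = ⅕ - (49 - 164) = ⅕ - 1*(-115) = ⅕ + 115 = 576/5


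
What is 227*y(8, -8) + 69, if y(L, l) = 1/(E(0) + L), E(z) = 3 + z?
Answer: 986/11 ≈ 89.636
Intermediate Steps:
y(L, l) = 1/(3 + L) (y(L, l) = 1/((3 + 0) + L) = 1/(3 + L))
227*y(8, -8) + 69 = 227/(3 + 8) + 69 = 227/11 + 69 = 986/11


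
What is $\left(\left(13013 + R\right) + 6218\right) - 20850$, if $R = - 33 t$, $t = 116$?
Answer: $-5447$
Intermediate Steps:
$R = -3828$ ($R = \left(-33\right) 116 = -3828$)
$\left(\left(13013 + R\right) + 6218\right) - 20850 = \left(\left(13013 - 3828\right) + 6218\right) - 20850 = \left(9185 + 6218\right) - 20850 = 15403 - 20850 = -5447$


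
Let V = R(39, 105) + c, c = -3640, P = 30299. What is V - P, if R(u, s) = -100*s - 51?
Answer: -44490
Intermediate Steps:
R(u, s) = -51 - 100*s
V = -14191 (V = (-51 - 100*105) - 3640 = (-51 - 10500) - 3640 = -10551 - 3640 = -14191)
V - P = -14191 - 1*30299 = -14191 - 30299 = -44490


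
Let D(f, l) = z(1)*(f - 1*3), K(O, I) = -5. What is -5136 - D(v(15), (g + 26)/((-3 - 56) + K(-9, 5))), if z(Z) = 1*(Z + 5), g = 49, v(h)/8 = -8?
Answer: -4734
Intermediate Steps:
v(h) = -64 (v(h) = 8*(-8) = -64)
z(Z) = 5 + Z (z(Z) = 1*(5 + Z) = 5 + Z)
D(f, l) = -18 + 6*f (D(f, l) = (5 + 1)*(f - 1*3) = 6*(f - 3) = 6*(-3 + f) = -18 + 6*f)
-5136 - D(v(15), (g + 26)/((-3 - 56) + K(-9, 5))) = -5136 - (-18 + 6*(-64)) = -5136 - (-18 - 384) = -5136 - 1*(-402) = -5136 + 402 = -4734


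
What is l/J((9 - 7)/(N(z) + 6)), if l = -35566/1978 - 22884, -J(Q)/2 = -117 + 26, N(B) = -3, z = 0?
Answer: -22650059/179998 ≈ -125.84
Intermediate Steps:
J(Q) = 182 (J(Q) = -2*(-117 + 26) = -2*(-91) = 182)
l = -22650059/989 (l = -35566*1/1978 - 22884 = -17783/989 - 22884 = -22650059/989 ≈ -22902.)
l/J((9 - 7)/(N(z) + 6)) = -22650059/989/182 = -22650059/989*1/182 = -22650059/179998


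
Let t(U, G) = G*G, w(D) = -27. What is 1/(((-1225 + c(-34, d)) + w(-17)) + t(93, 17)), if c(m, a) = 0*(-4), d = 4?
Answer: -1/963 ≈ -0.0010384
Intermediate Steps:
c(m, a) = 0
t(U, G) = G²
1/(((-1225 + c(-34, d)) + w(-17)) + t(93, 17)) = 1/(((-1225 + 0) - 27) + 17²) = 1/((-1225 - 27) + 289) = 1/(-1252 + 289) = 1/(-963) = -1/963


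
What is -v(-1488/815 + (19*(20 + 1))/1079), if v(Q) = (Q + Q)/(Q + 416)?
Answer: 2560734/364543793 ≈ 0.0070245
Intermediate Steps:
v(Q) = 2*Q/(416 + Q) (v(Q) = (2*Q)/(416 + Q) = 2*Q/(416 + Q))
-v(-1488/815 + (19*(20 + 1))/1079) = -2*(-1488/815 + (19*(20 + 1))/1079)/(416 + (-1488/815 + (19*(20 + 1))/1079)) = -2*(-1488*1/815 + (19*21)*(1/1079))/(416 + (-1488*1/815 + (19*21)*(1/1079))) = -2*(-1488/815 + 399*(1/1079))/(416 + (-1488/815 + 399*(1/1079))) = -2*(-1488/815 + 399/1079)/(416 + (-1488/815 + 399/1079)) = -2*(-1280367)/(879385*(416 - 1280367/879385)) = -2*(-1280367)/(879385*364543793/879385) = -2*(-1280367)*879385/(879385*364543793) = -1*(-2560734/364543793) = 2560734/364543793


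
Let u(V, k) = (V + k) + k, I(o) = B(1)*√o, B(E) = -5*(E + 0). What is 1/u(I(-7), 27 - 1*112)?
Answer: I/(5*(√7 - 34*I)) ≈ -0.0058469 + 0.00045499*I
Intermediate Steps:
B(E) = -5*E
I(o) = -5*√o (I(o) = (-5*1)*√o = -5*√o)
u(V, k) = V + 2*k
1/u(I(-7), 27 - 1*112) = 1/(-5*I*√7 + 2*(27 - 1*112)) = 1/(-5*I*√7 + 2*(27 - 112)) = 1/(-5*I*√7 + 2*(-85)) = 1/(-5*I*√7 - 170) = 1/(-170 - 5*I*√7)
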